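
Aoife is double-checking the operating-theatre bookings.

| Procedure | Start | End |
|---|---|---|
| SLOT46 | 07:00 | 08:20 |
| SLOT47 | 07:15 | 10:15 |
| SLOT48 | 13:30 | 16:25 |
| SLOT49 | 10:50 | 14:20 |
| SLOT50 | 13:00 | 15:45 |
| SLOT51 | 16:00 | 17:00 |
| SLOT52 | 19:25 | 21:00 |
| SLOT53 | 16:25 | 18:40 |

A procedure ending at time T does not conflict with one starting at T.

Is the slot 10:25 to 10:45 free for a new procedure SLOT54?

SLOT46: ends 08:20 at or before SLOT54 starts 10:25 → clear.
SLOT47: ends 10:15 at or before SLOT54 starts 10:25 → clear.
SLOT49: starts 10:50 at or after SLOT54 ends 10:45 → clear.
SLOT50: starts 13:00 at or after SLOT54 ends 10:45 → clear.
SLOT48: starts 13:30 at or after SLOT54 ends 10:45 → clear.
SLOT51: starts 16:00 at or after SLOT54 ends 10:45 → clear.
SLOT53: starts 16:25 at or after SLOT54 ends 10:45 → clear.
SLOT52: starts 19:25 at or after SLOT54 ends 10:45 → clear.

Yes — the slot is free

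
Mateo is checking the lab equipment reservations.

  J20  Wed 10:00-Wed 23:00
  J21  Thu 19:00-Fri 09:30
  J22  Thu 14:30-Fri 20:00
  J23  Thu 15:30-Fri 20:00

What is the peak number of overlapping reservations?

Sweep the timeline, counting +1 at each start and −1 at each end (ends before starts at a tie):
Wed 10:00 start J20 → 1
Wed 23:00 end J20 → 0
Thu 14:30 start J22 → 1
Thu 15:30 start J23 → 2
Thu 19:00 start J21 → 3
Fri 09:30 end J21 → 2
Fri 20:00 end J22 → 1
Fri 20:00 end J23 → 0
Peak is 3, at Thu 19:00 (J21, J22, J23).

3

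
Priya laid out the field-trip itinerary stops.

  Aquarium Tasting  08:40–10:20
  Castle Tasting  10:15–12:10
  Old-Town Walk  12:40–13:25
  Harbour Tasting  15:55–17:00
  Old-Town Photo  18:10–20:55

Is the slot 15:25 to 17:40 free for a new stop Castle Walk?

Aquarium Tasting: ends 10:20 at or before Castle Walk starts 15:25 → clear.
Castle Tasting: ends 12:10 at or before Castle Walk starts 15:25 → clear.
Old-Town Walk: ends 13:25 at or before Castle Walk starts 15:25 → clear.
Harbour Tasting: starts 15:55 before Castle Walk ends 17:40, and ends 17:00 after Castle Walk starts 15:25 → overlap.
Old-Town Photo: starts 18:10 at or after Castle Walk ends 17:40 → clear.
Castle Walk overlaps Harbour Tasting.

No — it overlaps Harbour Tasting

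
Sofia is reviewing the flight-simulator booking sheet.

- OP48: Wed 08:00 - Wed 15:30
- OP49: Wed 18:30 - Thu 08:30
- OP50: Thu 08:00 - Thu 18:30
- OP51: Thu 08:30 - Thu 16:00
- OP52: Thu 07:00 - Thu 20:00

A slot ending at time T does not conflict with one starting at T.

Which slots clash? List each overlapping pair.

OP49 & OP50, OP49 & OP52, OP50 & OP51, OP50 & OP52, OP51 & OP52

Sorted by start: OP48, OP49, OP52, OP50, OP51.
OP49 starts after OP48 ends, so nothing later overlaps OP48 either.
OP52 starts before OP49 ends → OP49 and OP52 overlap.
OP50 starts before OP49 ends → OP49 and OP50 overlap.
OP51 starts exactly when OP49 ends (back-to-back, no overlap).
OP50 starts before OP52 ends → OP52 and OP50 overlap.
OP51 starts before OP52 ends → OP52 and OP51 overlap.
OP51 starts before OP50 ends → OP50 and OP51 overlap.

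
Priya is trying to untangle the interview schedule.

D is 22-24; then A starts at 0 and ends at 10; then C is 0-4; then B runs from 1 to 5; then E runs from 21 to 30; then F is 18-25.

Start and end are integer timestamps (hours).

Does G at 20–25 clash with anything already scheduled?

A: ends 10 at or before G starts 20 → clear.
C: ends 4 at or before G starts 20 → clear.
B: ends 5 at or before G starts 20 → clear.
F: starts 18 before G ends 25, and ends 25 after G starts 20 → overlap.
E: starts 21 before G ends 25, and ends 30 after G starts 20 → overlap.
D: starts 22 before G ends 25, and ends 24 after G starts 20 → overlap.
G overlaps D, E, F.

Yes — it overlaps D, E, F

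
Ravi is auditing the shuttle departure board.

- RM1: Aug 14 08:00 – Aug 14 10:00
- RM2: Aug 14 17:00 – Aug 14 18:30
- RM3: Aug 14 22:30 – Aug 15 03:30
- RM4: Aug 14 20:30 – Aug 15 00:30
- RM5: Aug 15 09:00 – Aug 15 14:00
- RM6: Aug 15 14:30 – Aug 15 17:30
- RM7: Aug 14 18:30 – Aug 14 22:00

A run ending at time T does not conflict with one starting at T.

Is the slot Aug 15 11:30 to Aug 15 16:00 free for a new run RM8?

No — it overlaps RM5, RM6

RM1: ends Aug 14 10:00 at or before RM8 starts Aug 15 11:30 → clear.
RM2: ends Aug 14 18:30 at or before RM8 starts Aug 15 11:30 → clear.
RM7: ends Aug 14 22:00 at or before RM8 starts Aug 15 11:30 → clear.
RM4: ends Aug 15 00:30 at or before RM8 starts Aug 15 11:30 → clear.
RM3: ends Aug 15 03:30 at or before RM8 starts Aug 15 11:30 → clear.
RM5: starts Aug 15 09:00 before RM8 ends Aug 15 16:00, and ends Aug 15 14:00 after RM8 starts Aug 15 11:30 → overlap.
RM6: starts Aug 15 14:30 before RM8 ends Aug 15 16:00, and ends Aug 15 17:30 after RM8 starts Aug 15 11:30 → overlap.
RM8 overlaps RM5, RM6.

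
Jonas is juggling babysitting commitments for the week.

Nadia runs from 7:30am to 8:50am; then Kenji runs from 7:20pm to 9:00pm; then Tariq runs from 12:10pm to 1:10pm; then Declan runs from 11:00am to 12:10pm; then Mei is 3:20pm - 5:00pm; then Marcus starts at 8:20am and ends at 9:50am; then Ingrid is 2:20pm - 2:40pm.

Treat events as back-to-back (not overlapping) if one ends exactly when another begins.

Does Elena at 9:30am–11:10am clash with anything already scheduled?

Yes — it overlaps Declan, Marcus

Nadia: ends 8:50am at or before Elena starts 9:30am → clear.
Marcus: starts 8:20am before Elena ends 11:10am, and ends 9:50am after Elena starts 9:30am → overlap.
Declan: starts 11:00am before Elena ends 11:10am, and ends 12:10pm after Elena starts 9:30am → overlap.
Tariq: starts 12:10pm at or after Elena ends 11:10am → clear.
Ingrid: starts 2:20pm at or after Elena ends 11:10am → clear.
Mei: starts 3:20pm at or after Elena ends 11:10am → clear.
Kenji: starts 7:20pm at or after Elena ends 11:10am → clear.
Elena overlaps Marcus, Declan.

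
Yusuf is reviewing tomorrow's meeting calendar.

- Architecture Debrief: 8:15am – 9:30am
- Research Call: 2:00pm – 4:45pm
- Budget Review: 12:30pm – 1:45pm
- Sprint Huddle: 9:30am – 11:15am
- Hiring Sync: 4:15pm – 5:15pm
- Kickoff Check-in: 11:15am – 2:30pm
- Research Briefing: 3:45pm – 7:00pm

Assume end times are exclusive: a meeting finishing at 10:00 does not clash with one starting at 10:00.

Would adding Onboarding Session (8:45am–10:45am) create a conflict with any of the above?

Architecture Debrief: starts 8:15am before Onboarding Session ends 10:45am, and ends 9:30am after Onboarding Session starts 8:45am → overlap.
Sprint Huddle: starts 9:30am before Onboarding Session ends 10:45am, and ends 11:15am after Onboarding Session starts 8:45am → overlap.
Kickoff Check-in: starts 11:15am at or after Onboarding Session ends 10:45am → clear.
Budget Review: starts 12:30pm at or after Onboarding Session ends 10:45am → clear.
Research Call: starts 2:00pm at or after Onboarding Session ends 10:45am → clear.
Research Briefing: starts 3:45pm at or after Onboarding Session ends 10:45am → clear.
Hiring Sync: starts 4:15pm at or after Onboarding Session ends 10:45am → clear.
Onboarding Session overlaps Architecture Debrief, Sprint Huddle.

Yes — it overlaps Architecture Debrief, Sprint Huddle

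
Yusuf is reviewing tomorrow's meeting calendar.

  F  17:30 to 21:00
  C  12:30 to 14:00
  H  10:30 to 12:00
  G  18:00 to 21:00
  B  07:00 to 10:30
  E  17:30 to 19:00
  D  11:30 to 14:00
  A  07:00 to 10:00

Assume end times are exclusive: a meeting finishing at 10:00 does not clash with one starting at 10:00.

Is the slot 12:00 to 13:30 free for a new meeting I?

A: ends 10:00 at or before I starts 12:00 → clear.
B: ends 10:30 at or before I starts 12:00 → clear.
H: ends 12:00 at or before I starts 12:00 → clear.
D: starts 11:30 before I ends 13:30, and ends 14:00 after I starts 12:00 → overlap.
C: starts 12:30 before I ends 13:30, and ends 14:00 after I starts 12:00 → overlap.
E: starts 17:30 at or after I ends 13:30 → clear.
F: starts 17:30 at or after I ends 13:30 → clear.
G: starts 18:00 at or after I ends 13:30 → clear.
I overlaps C, D.

No — it overlaps C, D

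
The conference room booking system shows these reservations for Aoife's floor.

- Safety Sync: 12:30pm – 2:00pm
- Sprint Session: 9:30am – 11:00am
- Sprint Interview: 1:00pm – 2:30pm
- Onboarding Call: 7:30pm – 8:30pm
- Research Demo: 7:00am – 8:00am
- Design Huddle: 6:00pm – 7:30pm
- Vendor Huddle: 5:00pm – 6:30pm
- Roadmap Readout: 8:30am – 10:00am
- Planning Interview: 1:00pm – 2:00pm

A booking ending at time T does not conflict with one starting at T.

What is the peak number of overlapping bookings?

Sweep the timeline, counting +1 at each start and −1 at each end (ends before starts at a tie):
7:00am start Research Demo → 1
8:00am end Research Demo → 0
8:30am start Roadmap Readout → 1
9:30am start Sprint Session → 2
10:00am end Roadmap Readout → 1
11:00am end Sprint Session → 0
12:30pm start Safety Sync → 1
1:00pm start Planning Interview → 2
1:00pm start Sprint Interview → 3
2:00pm end Planning Interview → 2
2:00pm end Safety Sync → 1
2:30pm end Sprint Interview → 0
5:00pm start Vendor Huddle → 1
6:00pm start Design Huddle → 2
6:30pm end Vendor Huddle → 1
7:30pm end Design Huddle → 0
7:30pm start Onboarding Call → 1
8:30pm end Onboarding Call → 0
Peak is 3, at 1:00pm (Planning Interview, Safety Sync, Sprint Interview).

3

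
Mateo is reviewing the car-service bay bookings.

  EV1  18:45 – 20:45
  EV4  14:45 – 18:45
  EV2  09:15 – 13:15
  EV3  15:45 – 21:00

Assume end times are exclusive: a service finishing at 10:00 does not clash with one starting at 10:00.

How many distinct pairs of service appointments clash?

2

Sorted by start: EV2, EV4, EV3, EV1.
EV4 starts after EV2 ends; EV2 is clear from here.
EV3 starts before EV4 ends → EV4 and EV3 overlap.
EV1 starts exactly when EV4 ends (back-to-back, no overlap).
EV1 starts before EV3 ends → EV3 and EV1 overlap.
Overlapping pairs: EV1 & EV3, EV3 & EV4 — 2 in total.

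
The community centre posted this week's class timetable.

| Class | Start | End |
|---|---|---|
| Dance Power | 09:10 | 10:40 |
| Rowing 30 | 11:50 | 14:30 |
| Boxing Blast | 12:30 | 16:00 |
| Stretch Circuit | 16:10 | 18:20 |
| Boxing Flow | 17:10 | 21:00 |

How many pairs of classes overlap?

2

Sorted by start: Dance Power, Rowing 30, Boxing Blast, Stretch Circuit, Boxing Flow.
Rowing 30 starts after Dance Power ends, so nothing later overlaps Dance Power either.
Boxing Blast starts before Rowing 30 ends → Rowing 30 and Boxing Blast overlap.
Stretch Circuit starts after Rowing 30 ends, so nothing later overlaps Rowing 30 either.
Stretch Circuit starts after Boxing Blast ends, so nothing later overlaps Boxing Blast either.
Boxing Flow starts before Stretch Circuit ends → Stretch Circuit and Boxing Flow overlap.
Overlapping pairs: Boxing Blast & Rowing 30, Boxing Flow & Stretch Circuit — 2 in total.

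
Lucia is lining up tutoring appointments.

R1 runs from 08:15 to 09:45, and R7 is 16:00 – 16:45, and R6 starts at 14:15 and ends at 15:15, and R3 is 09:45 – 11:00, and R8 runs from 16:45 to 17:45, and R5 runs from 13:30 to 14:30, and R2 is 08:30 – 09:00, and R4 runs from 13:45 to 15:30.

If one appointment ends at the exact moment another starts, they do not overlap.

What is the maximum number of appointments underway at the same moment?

Sweep the timeline, counting +1 at each start and −1 at each end (ends before starts at a tie):
08:15 start R1 → 1
08:30 start R2 → 2
09:00 end R2 → 1
09:45 end R1 → 0
09:45 start R3 → 1
11:00 end R3 → 0
13:30 start R5 → 1
13:45 start R4 → 2
14:15 start R6 → 3
14:30 end R5 → 2
15:15 end R6 → 1
15:30 end R4 → 0
16:00 start R7 → 1
16:45 end R7 → 0
16:45 start R8 → 1
17:45 end R8 → 0
Peak is 3, at 14:15 (R4, R5, R6).

3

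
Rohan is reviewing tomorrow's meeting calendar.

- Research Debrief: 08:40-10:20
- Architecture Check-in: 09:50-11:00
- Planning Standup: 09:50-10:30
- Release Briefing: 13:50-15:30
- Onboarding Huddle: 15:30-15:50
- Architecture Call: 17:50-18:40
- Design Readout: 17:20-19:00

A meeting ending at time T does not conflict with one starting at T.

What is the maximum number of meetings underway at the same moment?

Sort all start/end points and keep a running count:
08:40 start Research Debrief → 1
09:50 start Architecture Check-in → 2
09:50 start Planning Standup → 3
10:20 end Research Debrief → 2
10:30 end Planning Standup → 1
11:00 end Architecture Check-in → 0
13:50 start Release Briefing → 1
15:30 end Release Briefing → 0
15:30 start Onboarding Huddle → 1
15:50 end Onboarding Huddle → 0
17:20 start Design Readout → 1
17:50 start Architecture Call → 2
18:40 end Architecture Call → 1
19:00 end Design Readout → 0
Peak is 3, at 09:50 (Architecture Check-in, Planning Standup, Research Debrief).

3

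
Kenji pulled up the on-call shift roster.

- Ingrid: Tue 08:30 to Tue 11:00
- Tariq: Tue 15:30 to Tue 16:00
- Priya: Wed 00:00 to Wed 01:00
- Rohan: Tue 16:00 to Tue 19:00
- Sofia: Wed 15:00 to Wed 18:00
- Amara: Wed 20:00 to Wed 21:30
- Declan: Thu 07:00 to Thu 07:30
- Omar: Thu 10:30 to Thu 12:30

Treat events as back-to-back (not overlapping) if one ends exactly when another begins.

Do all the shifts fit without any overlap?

Sorted by start: Ingrid, Tariq, Rohan, Priya, Sofia, Amara, Declan, Omar.
Tariq starts after Ingrid ends; Ingrid is clear from here.
Rohan starts exactly when Tariq ends (back-to-back, no overlap); Tariq is clear from here.
Priya starts after Rohan ends; Rohan is clear from here.
Sofia starts after Priya ends; Priya is clear from here.
Amara starts after Sofia ends; Sofia is clear from here.
Declan starts after Amara ends; Amara is clear from here.
Omar starts after Declan ends.
Every pair is clear; the schedule has no overlaps.

Yes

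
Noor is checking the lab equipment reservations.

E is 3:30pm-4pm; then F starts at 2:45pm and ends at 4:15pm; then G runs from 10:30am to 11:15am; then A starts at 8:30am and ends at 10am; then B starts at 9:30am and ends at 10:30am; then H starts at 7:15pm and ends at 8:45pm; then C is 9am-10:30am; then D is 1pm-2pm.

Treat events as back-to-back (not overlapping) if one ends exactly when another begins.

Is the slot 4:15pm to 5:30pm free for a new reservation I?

A: ends 10am at or before I starts 4:15pm → clear.
C: ends 10:30am at or before I starts 4:15pm → clear.
B: ends 10:30am at or before I starts 4:15pm → clear.
G: ends 11:15am at or before I starts 4:15pm → clear.
D: ends 2pm at or before I starts 4:15pm → clear.
F: ends 4:15pm at or before I starts 4:15pm → clear.
E: ends 4pm at or before I starts 4:15pm → clear.
H: starts 7:15pm at or after I ends 5:30pm → clear.

Yes — the slot is free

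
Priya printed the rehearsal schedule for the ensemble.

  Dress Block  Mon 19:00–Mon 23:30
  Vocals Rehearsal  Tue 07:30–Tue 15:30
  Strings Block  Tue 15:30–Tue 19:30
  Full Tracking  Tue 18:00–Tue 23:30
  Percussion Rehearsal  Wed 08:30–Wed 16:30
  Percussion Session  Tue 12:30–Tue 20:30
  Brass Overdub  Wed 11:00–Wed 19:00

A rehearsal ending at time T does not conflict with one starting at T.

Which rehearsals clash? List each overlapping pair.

Brass Overdub & Percussion Rehearsal, Full Tracking & Percussion Session, Full Tracking & Strings Block, Percussion Session & Strings Block, Percussion Session & Vocals Rehearsal

Sorted by start: Dress Block, Vocals Rehearsal, Percussion Session, Strings Block, Full Tracking, Percussion Rehearsal, Brass Overdub.
Vocals Rehearsal starts after Dress Block ends — done with Dress Block.
Percussion Session starts before Vocals Rehearsal ends → Vocals Rehearsal and Percussion Session overlap.
Strings Block starts exactly when Vocals Rehearsal ends (back-to-back, no overlap) — done with Vocals Rehearsal.
Strings Block starts before Percussion Session ends → Percussion Session and Strings Block overlap.
Full Tracking starts before Percussion Session ends → Percussion Session and Full Tracking overlap.
Percussion Rehearsal starts after Percussion Session ends — done with Percussion Session.
Full Tracking starts before Strings Block ends → Strings Block and Full Tracking overlap.
Percussion Rehearsal starts after Strings Block ends — done with Strings Block.
Percussion Rehearsal starts after Full Tracking ends — done with Full Tracking.
Brass Overdub starts before Percussion Rehearsal ends → Percussion Rehearsal and Brass Overdub overlap.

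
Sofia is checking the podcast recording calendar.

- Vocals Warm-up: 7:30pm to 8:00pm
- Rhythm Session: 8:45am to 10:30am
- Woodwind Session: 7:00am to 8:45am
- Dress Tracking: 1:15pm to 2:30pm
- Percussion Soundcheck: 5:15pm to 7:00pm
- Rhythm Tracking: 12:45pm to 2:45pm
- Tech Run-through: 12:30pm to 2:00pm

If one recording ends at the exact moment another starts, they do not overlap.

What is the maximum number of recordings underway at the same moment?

3

Walk through starts and ends in time order (an end at T is processed before a start at T):
7:00am start Woodwind Session → 1
8:45am end Woodwind Session → 0
8:45am start Rhythm Session → 1
10:30am end Rhythm Session → 0
12:30pm start Tech Run-through → 1
12:45pm start Rhythm Tracking → 2
1:15pm start Dress Tracking → 3
2:00pm end Tech Run-through → 2
2:30pm end Dress Tracking → 1
2:45pm end Rhythm Tracking → 0
5:15pm start Percussion Soundcheck → 1
7:00pm end Percussion Soundcheck → 0
7:30pm start Vocals Warm-up → 1
8:00pm end Vocals Warm-up → 0
Peak is 3, at 1:15pm (Dress Tracking, Rhythm Tracking, Tech Run-through).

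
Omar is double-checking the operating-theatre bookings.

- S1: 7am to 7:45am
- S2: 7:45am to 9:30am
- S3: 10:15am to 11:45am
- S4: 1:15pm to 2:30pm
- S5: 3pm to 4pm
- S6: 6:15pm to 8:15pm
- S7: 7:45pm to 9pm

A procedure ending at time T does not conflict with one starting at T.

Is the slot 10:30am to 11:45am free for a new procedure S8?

S1: ends 7:45am at or before S8 starts 10:30am → clear.
S2: ends 9:30am at or before S8 starts 10:30am → clear.
S3: starts 10:15am before S8 ends 11:45am, and ends 11:45am after S8 starts 10:30am → overlap.
S4: starts 1:15pm at or after S8 ends 11:45am → clear.
S5: starts 3pm at or after S8 ends 11:45am → clear.
S6: starts 6:15pm at or after S8 ends 11:45am → clear.
S7: starts 7:45pm at or after S8 ends 11:45am → clear.
S8 overlaps S3.

No — it overlaps S3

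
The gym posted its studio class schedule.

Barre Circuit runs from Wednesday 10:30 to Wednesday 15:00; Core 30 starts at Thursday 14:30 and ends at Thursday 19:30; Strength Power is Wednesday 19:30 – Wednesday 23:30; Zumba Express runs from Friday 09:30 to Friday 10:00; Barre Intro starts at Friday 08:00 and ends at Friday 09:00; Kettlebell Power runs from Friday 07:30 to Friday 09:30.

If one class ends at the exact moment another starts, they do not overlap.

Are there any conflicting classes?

Two intervals overlap when each starts before the other ends.
Sorted by start: Barre Circuit, Strength Power, Core 30, Kettlebell Power, Barre Intro, Zumba Express.
Strength Power starts after Barre Circuit ends, so nothing later overlaps Barre Circuit either.
Core 30 starts after Strength Power ends, so nothing later overlaps Strength Power either.
Kettlebell Power starts after Core 30 ends, so nothing later overlaps Core 30 either.
Barre Intro starts before Kettlebell Power ends → Kettlebell Power and Barre Intro overlap.
That's a conflict, so the schedule is not conflict-free.

Yes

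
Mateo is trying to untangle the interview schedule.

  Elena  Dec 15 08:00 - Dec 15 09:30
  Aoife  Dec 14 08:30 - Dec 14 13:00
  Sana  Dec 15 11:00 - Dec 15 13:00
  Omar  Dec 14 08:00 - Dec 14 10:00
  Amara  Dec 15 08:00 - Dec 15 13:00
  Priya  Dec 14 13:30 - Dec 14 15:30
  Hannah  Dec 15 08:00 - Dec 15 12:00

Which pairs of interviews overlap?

Amara & Elena, Amara & Hannah, Amara & Sana, Aoife & Omar, Elena & Hannah, Hannah & Sana

Sorted by start: Omar, Aoife, Priya, Elena, Amara, Hannah, Sana.
Aoife starts before Omar ends → Omar and Aoife overlap.
Priya starts after Omar ends, so nothing later overlaps Omar either.
Priya starts after Aoife ends, so nothing later overlaps Aoife either.
Elena starts after Priya ends, so nothing later overlaps Priya either.
Amara starts before Elena ends → Elena and Amara overlap.
Hannah starts before Elena ends → Elena and Hannah overlap.
Sana starts after Elena ends.
Hannah starts before Amara ends → Amara and Hannah overlap.
Sana starts before Amara ends → Amara and Sana overlap.
Sana starts before Hannah ends → Hannah and Sana overlap.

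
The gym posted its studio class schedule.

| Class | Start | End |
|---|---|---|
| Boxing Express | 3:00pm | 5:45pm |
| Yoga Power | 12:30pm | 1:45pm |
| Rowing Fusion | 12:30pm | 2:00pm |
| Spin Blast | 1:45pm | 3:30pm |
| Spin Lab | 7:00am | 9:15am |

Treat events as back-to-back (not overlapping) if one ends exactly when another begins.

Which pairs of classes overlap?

Boxing Express & Spin Blast, Rowing Fusion & Spin Blast, Rowing Fusion & Yoga Power

Sorted by start: Spin Lab, Yoga Power, Rowing Fusion, Spin Blast, Boxing Express.
Yoga Power starts after Spin Lab ends — done with Spin Lab.
Rowing Fusion starts before Yoga Power ends → Yoga Power and Rowing Fusion overlap.
Spin Blast starts exactly when Yoga Power ends (back-to-back, no overlap) — done with Yoga Power.
Spin Blast starts before Rowing Fusion ends → Rowing Fusion and Spin Blast overlap.
Boxing Express starts after Rowing Fusion ends.
Boxing Express starts before Spin Blast ends → Spin Blast and Boxing Express overlap.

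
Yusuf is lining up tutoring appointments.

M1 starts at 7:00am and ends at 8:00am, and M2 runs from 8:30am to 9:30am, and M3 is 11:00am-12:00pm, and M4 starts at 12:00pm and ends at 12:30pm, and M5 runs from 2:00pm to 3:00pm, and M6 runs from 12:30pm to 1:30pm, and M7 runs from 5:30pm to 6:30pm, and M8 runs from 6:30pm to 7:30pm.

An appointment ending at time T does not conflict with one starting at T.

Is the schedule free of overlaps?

Yes

Check each pair: they overlap iff neither finishes before the other starts.
Sorted by start: M1, M2, M3, M4, M6, M5, M7, M8.
M2 starts after M1 ends; M1 is clear from here.
M3 starts after M2 ends; M2 is clear from here.
M4 starts exactly when M3 ends (back-to-back, no overlap); M3 is clear from here.
M6 starts exactly when M4 ends (back-to-back, no overlap); M4 is clear from here.
M5 starts after M6 ends; M6 is clear from here.
M7 starts after M5 ends; M5 is clear from here.
M8 starts exactly when M7 ends (back-to-back, no overlap).
Every pair is clear; the schedule has no overlaps.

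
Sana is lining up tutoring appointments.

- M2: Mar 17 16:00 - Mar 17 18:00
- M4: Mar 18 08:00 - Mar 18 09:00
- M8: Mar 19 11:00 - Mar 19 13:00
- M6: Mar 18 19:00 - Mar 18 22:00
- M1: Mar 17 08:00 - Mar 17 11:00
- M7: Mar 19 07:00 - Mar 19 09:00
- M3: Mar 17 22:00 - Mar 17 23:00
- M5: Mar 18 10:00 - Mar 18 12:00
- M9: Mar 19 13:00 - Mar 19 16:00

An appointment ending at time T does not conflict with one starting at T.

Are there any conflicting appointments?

No

Check each pair: they overlap iff neither finishes before the other starts.
Sorted by start: M1, M2, M3, M4, M5, M6, M7, M8, M9.
M2 starts after M1 ends, so M1 has no further overlaps.
M3 starts after M2 ends, so M2 has no further overlaps.
M4 starts after M3 ends, so M3 has no further overlaps.
M5 starts after M4 ends, so M4 has no further overlaps.
M6 starts after M5 ends, so M5 has no further overlaps.
M7 starts after M6 ends, so M6 has no further overlaps.
M8 starts after M7 ends, so M7 has no further overlaps.
M9 starts exactly when M8 ends (back-to-back, no overlap).
Every pair is clear; the schedule has no overlaps.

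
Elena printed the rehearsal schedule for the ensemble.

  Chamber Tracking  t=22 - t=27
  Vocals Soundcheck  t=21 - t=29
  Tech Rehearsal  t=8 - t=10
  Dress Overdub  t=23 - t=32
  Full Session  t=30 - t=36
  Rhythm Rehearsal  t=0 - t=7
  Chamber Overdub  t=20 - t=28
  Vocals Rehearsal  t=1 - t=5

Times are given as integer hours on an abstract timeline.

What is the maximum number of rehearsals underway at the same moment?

4

Sweep the timeline, counting +1 at each start and −1 at each end (ends before starts at a tie):
t=0 start Rhythm Rehearsal → 1
t=1 start Vocals Rehearsal → 2
t=5 end Vocals Rehearsal → 1
t=7 end Rhythm Rehearsal → 0
t=8 start Tech Rehearsal → 1
t=10 end Tech Rehearsal → 0
t=20 start Chamber Overdub → 1
t=21 start Vocals Soundcheck → 2
t=22 start Chamber Tracking → 3
t=23 start Dress Overdub → 4
t=27 end Chamber Tracking → 3
t=28 end Chamber Overdub → 2
t=29 end Vocals Soundcheck → 1
t=30 start Full Session → 2
t=32 end Dress Overdub → 1
t=36 end Full Session → 0
Peak is 4, at t=23 (Chamber Overdub, Chamber Tracking, Dress Overdub, Vocals Soundcheck).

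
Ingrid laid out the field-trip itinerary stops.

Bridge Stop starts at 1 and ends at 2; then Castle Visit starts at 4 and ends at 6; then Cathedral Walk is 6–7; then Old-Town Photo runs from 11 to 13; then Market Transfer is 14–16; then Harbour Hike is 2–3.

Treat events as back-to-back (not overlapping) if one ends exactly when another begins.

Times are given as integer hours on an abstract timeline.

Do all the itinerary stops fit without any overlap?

Check each pair: they overlap iff neither finishes before the other starts.
Sorted by start: Bridge Stop, Harbour Hike, Castle Visit, Cathedral Walk, Old-Town Photo, Market Transfer.
Harbour Hike starts exactly when Bridge Stop ends (back-to-back, no overlap), so Bridge Stop has no further overlaps.
Castle Visit starts after Harbour Hike ends, so Harbour Hike has no further overlaps.
Cathedral Walk starts exactly when Castle Visit ends (back-to-back, no overlap), so Castle Visit has no further overlaps.
Old-Town Photo starts after Cathedral Walk ends, so Cathedral Walk has no further overlaps.
Market Transfer starts after Old-Town Photo ends.
Every pair is clear; the schedule has no overlaps.

Yes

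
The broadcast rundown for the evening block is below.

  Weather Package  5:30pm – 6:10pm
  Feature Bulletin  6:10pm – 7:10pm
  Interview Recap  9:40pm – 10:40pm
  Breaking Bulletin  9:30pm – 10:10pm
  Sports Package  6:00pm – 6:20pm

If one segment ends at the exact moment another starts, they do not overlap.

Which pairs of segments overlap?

Two intervals overlap when each starts before the other ends.
Sorted by start: Weather Package, Sports Package, Feature Bulletin, Breaking Bulletin, Interview Recap.
Sports Package starts before Weather Package ends → Weather Package and Sports Package overlap.
Feature Bulletin starts exactly when Weather Package ends (back-to-back, no overlap), so Weather Package has no further overlaps.
Feature Bulletin starts before Sports Package ends → Sports Package and Feature Bulletin overlap.
Breaking Bulletin starts after Sports Package ends, so Sports Package has no further overlaps.
Breaking Bulletin starts after Feature Bulletin ends, so Feature Bulletin has no further overlaps.
Interview Recap starts before Breaking Bulletin ends → Breaking Bulletin and Interview Recap overlap.

Breaking Bulletin & Interview Recap, Feature Bulletin & Sports Package, Sports Package & Weather Package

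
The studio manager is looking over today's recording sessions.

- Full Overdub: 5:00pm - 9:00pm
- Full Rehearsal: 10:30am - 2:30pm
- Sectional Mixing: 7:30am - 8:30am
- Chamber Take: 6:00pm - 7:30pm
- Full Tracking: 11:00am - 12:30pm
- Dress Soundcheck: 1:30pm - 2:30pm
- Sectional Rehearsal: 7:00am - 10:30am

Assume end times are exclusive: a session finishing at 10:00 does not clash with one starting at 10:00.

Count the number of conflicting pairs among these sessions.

Sorted by start: Sectional Rehearsal, Sectional Mixing, Full Rehearsal, Full Tracking, Dress Soundcheck, Full Overdub, Chamber Take.
Sectional Mixing starts before Sectional Rehearsal ends → Sectional Rehearsal and Sectional Mixing overlap.
Full Rehearsal starts exactly when Sectional Rehearsal ends (back-to-back, no overlap), so nothing later overlaps Sectional Rehearsal either.
Full Rehearsal starts after Sectional Mixing ends, so nothing later overlaps Sectional Mixing either.
Full Tracking starts before Full Rehearsal ends → Full Rehearsal and Full Tracking overlap.
Dress Soundcheck starts before Full Rehearsal ends → Full Rehearsal and Dress Soundcheck overlap.
Full Overdub starts after Full Rehearsal ends, so nothing later overlaps Full Rehearsal either.
Dress Soundcheck starts after Full Tracking ends, so nothing later overlaps Full Tracking either.
Full Overdub starts after Dress Soundcheck ends, so nothing later overlaps Dress Soundcheck either.
Chamber Take starts before Full Overdub ends → Full Overdub and Chamber Take overlap.
Overlapping pairs: Chamber Take & Full Overdub, Dress Soundcheck & Full Rehearsal, Full Rehearsal & Full Tracking, Sectional Mixing & Sectional Rehearsal — 4 in total.

4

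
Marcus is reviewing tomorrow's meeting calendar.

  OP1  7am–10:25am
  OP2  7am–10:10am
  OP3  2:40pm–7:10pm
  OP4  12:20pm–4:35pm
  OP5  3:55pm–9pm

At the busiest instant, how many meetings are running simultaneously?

Sort all start/end points and keep a running count:
7am start OP1 → 1
7am start OP2 → 2
10:10am end OP2 → 1
10:25am end OP1 → 0
12:20pm start OP4 → 1
2:40pm start OP3 → 2
3:55pm start OP5 → 3
4:35pm end OP4 → 2
7:10pm end OP3 → 1
9pm end OP5 → 0
Peak is 3, at 3:55pm (OP3, OP4, OP5).

3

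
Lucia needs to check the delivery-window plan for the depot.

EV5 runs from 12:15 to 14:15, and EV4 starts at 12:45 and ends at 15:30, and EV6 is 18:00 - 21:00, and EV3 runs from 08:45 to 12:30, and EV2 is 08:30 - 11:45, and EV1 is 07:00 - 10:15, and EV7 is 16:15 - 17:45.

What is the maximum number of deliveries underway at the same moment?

3

Walk through starts and ends in time order (an end at T is processed before a start at T):
07:00 start EV1 → 1
08:30 start EV2 → 2
08:45 start EV3 → 3
10:15 end EV1 → 2
11:45 end EV2 → 1
12:15 start EV5 → 2
12:30 end EV3 → 1
12:45 start EV4 → 2
14:15 end EV5 → 1
15:30 end EV4 → 0
16:15 start EV7 → 1
17:45 end EV7 → 0
18:00 start EV6 → 1
21:00 end EV6 → 0
Peak is 3, at 08:45 (EV1, EV2, EV3).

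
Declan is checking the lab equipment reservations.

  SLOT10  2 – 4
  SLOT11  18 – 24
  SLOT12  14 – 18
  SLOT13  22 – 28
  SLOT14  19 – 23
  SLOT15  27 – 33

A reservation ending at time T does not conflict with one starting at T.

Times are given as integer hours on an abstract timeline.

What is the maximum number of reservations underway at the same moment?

3

Sweep the timeline, counting +1 at each start and −1 at each end (ends before starts at a tie):
2 start SLOT10 → 1
4 end SLOT10 → 0
14 start SLOT12 → 1
18 end SLOT12 → 0
18 start SLOT11 → 1
19 start SLOT14 → 2
22 start SLOT13 → 3
23 end SLOT14 → 2
24 end SLOT11 → 1
27 start SLOT15 → 2
28 end SLOT13 → 1
33 end SLOT15 → 0
Peak is 3, at 22 (SLOT11, SLOT13, SLOT14).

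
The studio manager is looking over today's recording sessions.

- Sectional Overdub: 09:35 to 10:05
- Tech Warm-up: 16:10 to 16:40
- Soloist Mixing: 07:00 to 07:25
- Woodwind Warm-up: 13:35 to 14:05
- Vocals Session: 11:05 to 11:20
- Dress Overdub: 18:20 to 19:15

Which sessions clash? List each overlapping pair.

none

Sorted by start: Soloist Mixing, Sectional Overdub, Vocals Session, Woodwind Warm-up, Tech Warm-up, Dress Overdub.
Sectional Overdub starts after Soloist Mixing ends, so Soloist Mixing has no further overlaps.
Vocals Session starts after Sectional Overdub ends, so Sectional Overdub has no further overlaps.
Woodwind Warm-up starts after Vocals Session ends, so Vocals Session has no further overlaps.
Tech Warm-up starts after Woodwind Warm-up ends, so Woodwind Warm-up has no further overlaps.
Dress Overdub starts after Tech Warm-up ends.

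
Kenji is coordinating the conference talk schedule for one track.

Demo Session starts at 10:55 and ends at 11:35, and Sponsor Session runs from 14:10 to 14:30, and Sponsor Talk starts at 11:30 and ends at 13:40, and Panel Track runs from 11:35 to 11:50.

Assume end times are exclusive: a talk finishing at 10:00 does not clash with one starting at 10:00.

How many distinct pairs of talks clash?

2

Check each pair: they overlap iff neither finishes before the other starts.
Sorted by start: Demo Session, Sponsor Talk, Panel Track, Sponsor Session.
Sponsor Talk starts before Demo Session ends → Demo Session and Sponsor Talk overlap.
Panel Track starts exactly when Demo Session ends (back-to-back, no overlap), so Demo Session has no further overlaps.
Panel Track starts before Sponsor Talk ends → Sponsor Talk and Panel Track overlap.
Sponsor Session starts after Sponsor Talk ends.
Sponsor Session starts after Panel Track ends.
Overlapping pairs: Demo Session & Sponsor Talk, Panel Track & Sponsor Talk — 2 in total.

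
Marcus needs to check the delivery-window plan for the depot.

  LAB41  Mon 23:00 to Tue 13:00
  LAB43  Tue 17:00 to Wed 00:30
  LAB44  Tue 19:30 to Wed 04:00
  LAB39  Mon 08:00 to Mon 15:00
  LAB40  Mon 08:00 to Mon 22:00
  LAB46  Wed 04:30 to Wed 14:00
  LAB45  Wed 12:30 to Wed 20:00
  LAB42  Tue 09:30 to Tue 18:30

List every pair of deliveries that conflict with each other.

Sorted by start: LAB39, LAB40, LAB41, LAB42, LAB43, LAB44, LAB46, LAB45.
LAB40 starts before LAB39 ends → LAB39 and LAB40 overlap.
LAB41 starts after LAB39 ends, so LAB39 has no further overlaps.
LAB41 starts after LAB40 ends, so LAB40 has no further overlaps.
LAB42 starts before LAB41 ends → LAB41 and LAB42 overlap.
LAB43 starts after LAB41 ends, so LAB41 has no further overlaps.
LAB43 starts before LAB42 ends → LAB42 and LAB43 overlap.
LAB44 starts after LAB42 ends, so LAB42 has no further overlaps.
LAB44 starts before LAB43 ends → LAB43 and LAB44 overlap.
LAB46 starts after LAB43 ends, so LAB43 has no further overlaps.
LAB46 starts after LAB44 ends, so LAB44 has no further overlaps.
LAB45 starts before LAB46 ends → LAB46 and LAB45 overlap.

LAB39 & LAB40, LAB41 & LAB42, LAB42 & LAB43, LAB43 & LAB44, LAB45 & LAB46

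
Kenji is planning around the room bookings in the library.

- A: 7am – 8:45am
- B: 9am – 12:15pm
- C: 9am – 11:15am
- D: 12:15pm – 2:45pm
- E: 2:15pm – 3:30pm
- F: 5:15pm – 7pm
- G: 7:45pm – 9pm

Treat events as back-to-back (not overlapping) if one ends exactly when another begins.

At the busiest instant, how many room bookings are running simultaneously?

2

Sweep the timeline, counting +1 at each start and −1 at each end (ends before starts at a tie):
7am start A → 1
8:45am end A → 0
9am start B → 1
9am start C → 2
11:15am end C → 1
12:15pm end B → 0
12:15pm start D → 1
2:15pm start E → 2
2:45pm end D → 1
3:30pm end E → 0
5:15pm start F → 1
7pm end F → 0
7:45pm start G → 1
9pm end G → 0
Peak is 2, at 9am (B, C).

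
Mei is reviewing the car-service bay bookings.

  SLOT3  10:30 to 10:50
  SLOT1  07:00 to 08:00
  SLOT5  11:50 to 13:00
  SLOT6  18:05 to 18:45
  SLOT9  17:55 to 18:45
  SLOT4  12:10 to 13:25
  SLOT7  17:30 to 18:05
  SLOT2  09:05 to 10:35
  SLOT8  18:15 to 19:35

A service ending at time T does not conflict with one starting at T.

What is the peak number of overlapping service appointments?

3

Sweep the timeline, counting +1 at each start and −1 at each end (ends before starts at a tie):
07:00 start SLOT1 → 1
08:00 end SLOT1 → 0
09:05 start SLOT2 → 1
10:30 start SLOT3 → 2
10:35 end SLOT2 → 1
10:50 end SLOT3 → 0
11:50 start SLOT5 → 1
12:10 start SLOT4 → 2
13:00 end SLOT5 → 1
13:25 end SLOT4 → 0
17:30 start SLOT7 → 1
17:55 start SLOT9 → 2
18:05 end SLOT7 → 1
18:05 start SLOT6 → 2
18:15 start SLOT8 → 3
18:45 end SLOT6 → 2
18:45 end SLOT9 → 1
19:35 end SLOT8 → 0
Peak is 3, at 18:15 (SLOT6, SLOT8, SLOT9).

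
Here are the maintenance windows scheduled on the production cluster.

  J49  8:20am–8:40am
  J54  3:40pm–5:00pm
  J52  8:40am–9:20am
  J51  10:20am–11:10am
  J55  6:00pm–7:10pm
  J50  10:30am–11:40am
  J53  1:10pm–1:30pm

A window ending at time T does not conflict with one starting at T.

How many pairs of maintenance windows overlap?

Sorted by start: J49, J52, J51, J50, J53, J54, J55.
J52 starts exactly when J49 ends (back-to-back, no overlap), so nothing later overlaps J49 either.
J51 starts after J52 ends, so nothing later overlaps J52 either.
J50 starts before J51 ends → J51 and J50 overlap.
J53 starts after J51 ends, so nothing later overlaps J51 either.
J53 starts after J50 ends, so nothing later overlaps J50 either.
J54 starts after J53 ends, so nothing later overlaps J53 either.
J55 starts after J54 ends.
Overlapping pairs: J50 & J51 — 1 in total.

1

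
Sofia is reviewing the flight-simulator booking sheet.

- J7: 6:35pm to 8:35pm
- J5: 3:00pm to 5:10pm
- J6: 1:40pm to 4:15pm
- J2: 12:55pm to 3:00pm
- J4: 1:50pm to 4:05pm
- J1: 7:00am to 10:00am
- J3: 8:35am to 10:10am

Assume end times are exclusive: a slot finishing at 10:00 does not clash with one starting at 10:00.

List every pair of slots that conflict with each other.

J1 & J3, J2 & J4, J2 & J6, J4 & J5, J4 & J6, J5 & J6

Sorted by start: J1, J3, J2, J6, J4, J5, J7.
J3 starts before J1 ends → J1 and J3 overlap.
J2 starts after J1 ends, so nothing later overlaps J1 either.
J2 starts after J3 ends, so nothing later overlaps J3 either.
J6 starts before J2 ends → J2 and J6 overlap.
J4 starts before J2 ends → J2 and J4 overlap.
J5 starts exactly when J2 ends (back-to-back, no overlap), so nothing later overlaps J2 either.
J4 starts before J6 ends → J6 and J4 overlap.
J5 starts before J6 ends → J6 and J5 overlap.
J7 starts after J6 ends.
J5 starts before J4 ends → J4 and J5 overlap.
J7 starts after J4 ends.
J7 starts after J5 ends.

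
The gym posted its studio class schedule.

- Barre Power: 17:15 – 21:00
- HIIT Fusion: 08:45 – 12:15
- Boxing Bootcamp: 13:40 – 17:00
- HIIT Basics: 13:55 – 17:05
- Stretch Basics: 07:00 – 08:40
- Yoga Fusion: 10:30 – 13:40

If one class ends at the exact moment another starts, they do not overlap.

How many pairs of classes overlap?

2

Check each pair: they overlap iff neither finishes before the other starts.
Sorted by start: Stretch Basics, HIIT Fusion, Yoga Fusion, Boxing Bootcamp, HIIT Basics, Barre Power.
HIIT Fusion starts after Stretch Basics ends; Stretch Basics is clear from here.
Yoga Fusion starts before HIIT Fusion ends → HIIT Fusion and Yoga Fusion overlap.
Boxing Bootcamp starts after HIIT Fusion ends; HIIT Fusion is clear from here.
Boxing Bootcamp starts exactly when Yoga Fusion ends (back-to-back, no overlap); Yoga Fusion is clear from here.
HIIT Basics starts before Boxing Bootcamp ends → Boxing Bootcamp and HIIT Basics overlap.
Barre Power starts after Boxing Bootcamp ends.
Barre Power starts after HIIT Basics ends.
Overlapping pairs: Boxing Bootcamp & HIIT Basics, HIIT Fusion & Yoga Fusion — 2 in total.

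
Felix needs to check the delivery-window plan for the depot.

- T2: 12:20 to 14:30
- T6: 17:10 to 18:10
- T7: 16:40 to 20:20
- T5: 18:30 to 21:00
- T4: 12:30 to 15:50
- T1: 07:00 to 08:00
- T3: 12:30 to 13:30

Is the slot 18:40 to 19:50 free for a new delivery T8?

T1: ends 08:00 at or before T8 starts 18:40 → clear.
T2: ends 14:30 at or before T8 starts 18:40 → clear.
T3: ends 13:30 at or before T8 starts 18:40 → clear.
T4: ends 15:50 at or before T8 starts 18:40 → clear.
T7: starts 16:40 before T8 ends 19:50, and ends 20:20 after T8 starts 18:40 → overlap.
T6: ends 18:10 at or before T8 starts 18:40 → clear.
T5: starts 18:30 before T8 ends 19:50, and ends 21:00 after T8 starts 18:40 → overlap.
T8 overlaps T5, T7.

No — it overlaps T5, T7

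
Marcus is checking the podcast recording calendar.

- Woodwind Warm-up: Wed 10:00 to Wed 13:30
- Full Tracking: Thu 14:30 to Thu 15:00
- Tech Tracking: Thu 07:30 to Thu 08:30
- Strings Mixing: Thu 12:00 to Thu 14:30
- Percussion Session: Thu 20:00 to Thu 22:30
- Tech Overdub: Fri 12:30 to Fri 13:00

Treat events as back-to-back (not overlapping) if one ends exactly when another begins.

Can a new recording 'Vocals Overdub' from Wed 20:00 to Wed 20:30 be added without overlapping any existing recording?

Woodwind Warm-up: ends Wed 13:30 at or before Vocals Overdub starts Wed 20:00 → clear.
Tech Tracking: starts Thu 07:30 at or after Vocals Overdub ends Wed 20:30 → clear.
Strings Mixing: starts Thu 12:00 at or after Vocals Overdub ends Wed 20:30 → clear.
Full Tracking: starts Thu 14:30 at or after Vocals Overdub ends Wed 20:30 → clear.
Percussion Session: starts Thu 20:00 at or after Vocals Overdub ends Wed 20:30 → clear.
Tech Overdub: starts Fri 12:30 at or after Vocals Overdub ends Wed 20:30 → clear.

Yes — the slot is free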